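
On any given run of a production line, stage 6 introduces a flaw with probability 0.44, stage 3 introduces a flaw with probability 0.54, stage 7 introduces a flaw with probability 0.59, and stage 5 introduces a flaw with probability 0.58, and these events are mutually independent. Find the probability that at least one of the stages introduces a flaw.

0.95564128

P(none) = (1 − 0.44) × (1 − 0.54) × (1 − 0.59) × (1 − 0.58) = 0.56 × 0.46 × 0.41 × 0.42 = 0.04435872
P(at least one) = 1 − 0.04435872 = 0.95564128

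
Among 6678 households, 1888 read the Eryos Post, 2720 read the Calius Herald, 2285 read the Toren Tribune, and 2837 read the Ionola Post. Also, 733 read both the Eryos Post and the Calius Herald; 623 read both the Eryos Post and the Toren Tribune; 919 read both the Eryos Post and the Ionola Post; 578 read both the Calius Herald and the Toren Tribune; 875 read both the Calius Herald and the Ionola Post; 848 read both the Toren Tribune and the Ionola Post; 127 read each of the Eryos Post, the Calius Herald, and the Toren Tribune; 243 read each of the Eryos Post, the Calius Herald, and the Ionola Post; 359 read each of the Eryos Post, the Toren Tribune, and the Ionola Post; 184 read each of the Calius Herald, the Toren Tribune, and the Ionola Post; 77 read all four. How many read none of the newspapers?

By inclusion-exclusion,
N(≥1) = 1888 + 2720 + 2285 + 2837 − 733 − 623 − 919 − 578 − 875 − 848 + 127 + 243 + 359 + 184 − 77 = 5990
None: 6678 − 5990 = 688

688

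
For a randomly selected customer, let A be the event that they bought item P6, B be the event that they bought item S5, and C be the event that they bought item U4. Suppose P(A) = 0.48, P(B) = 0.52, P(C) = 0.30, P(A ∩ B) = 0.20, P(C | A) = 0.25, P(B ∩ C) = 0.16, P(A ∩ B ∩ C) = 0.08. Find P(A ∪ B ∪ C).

0.90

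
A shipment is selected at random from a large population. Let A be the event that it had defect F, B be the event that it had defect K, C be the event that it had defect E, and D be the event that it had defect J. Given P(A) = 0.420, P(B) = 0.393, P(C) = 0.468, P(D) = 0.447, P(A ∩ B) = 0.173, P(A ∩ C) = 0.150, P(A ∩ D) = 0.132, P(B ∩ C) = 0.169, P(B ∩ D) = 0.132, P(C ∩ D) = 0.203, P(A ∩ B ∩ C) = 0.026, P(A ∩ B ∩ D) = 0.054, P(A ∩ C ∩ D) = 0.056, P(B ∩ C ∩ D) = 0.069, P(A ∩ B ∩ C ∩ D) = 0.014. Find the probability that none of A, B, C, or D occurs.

By inclusion–exclusion:
P(A ∪ B ∪ C ∪ D) = 0.420 + 0.393 + 0.468 + 0.447 − 0.173 − 0.150 − 0.132 − 0.169 − 0.132 − 0.203 + 0.026 + 0.054 + 0.056 + 0.069 − 0.014 = 0.960
P(none) = 1 − 0.960 = 0.040

0.040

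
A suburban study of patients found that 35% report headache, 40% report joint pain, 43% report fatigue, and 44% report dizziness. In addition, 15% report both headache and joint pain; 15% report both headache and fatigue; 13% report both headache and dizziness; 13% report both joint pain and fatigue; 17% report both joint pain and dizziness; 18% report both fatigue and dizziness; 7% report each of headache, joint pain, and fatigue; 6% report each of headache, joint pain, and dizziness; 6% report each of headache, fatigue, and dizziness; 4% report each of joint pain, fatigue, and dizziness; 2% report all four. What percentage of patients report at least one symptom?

92%

P(at least one) = 35 + 40 + 43 + 44 − 15 − 15 − 13 − 13 − 17 − 18 + 7 + 6 + 6 + 4 − 2 = 92%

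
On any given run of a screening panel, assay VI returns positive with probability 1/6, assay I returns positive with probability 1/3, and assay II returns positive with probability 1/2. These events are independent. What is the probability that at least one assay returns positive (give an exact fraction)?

P(none) = (1 − 1/6) × (1 − 1/3) × (1 − 1/2) = 5/6 × 2/3 × 1/2 = 5/18
P(at least one) = 1 − 5/18 = 13/18

13/18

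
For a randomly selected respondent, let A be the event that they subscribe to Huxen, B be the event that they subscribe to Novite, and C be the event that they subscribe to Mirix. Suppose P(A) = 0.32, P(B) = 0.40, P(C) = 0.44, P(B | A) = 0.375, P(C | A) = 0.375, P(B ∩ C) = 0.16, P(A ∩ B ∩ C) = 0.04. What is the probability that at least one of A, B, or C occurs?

P(A ∩ B) = P(A)·P(B|A) = 0.32 × 0.375 = 0.12
P(A ∩ C) = P(A)·P(C|A) = 0.32 × 0.375 = 0.12
Inclusion–exclusion gives
P(A ∪ B ∪ C) = 0.32 + 0.40 + 0.44 − 0.12 − 0.12 − 0.16 + 0.04 = 0.80

0.80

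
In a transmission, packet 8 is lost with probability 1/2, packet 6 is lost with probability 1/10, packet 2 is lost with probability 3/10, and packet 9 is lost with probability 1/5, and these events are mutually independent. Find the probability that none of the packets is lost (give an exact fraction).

Independence gives P(none) = ∏(1 − pᵢ).
P(none) = (1 − 1/2) × (1 − 1/10) × (1 − 3/10) × (1 − 1/5) = 1/2 × 9/10 × 7/10 × 4/5 = 63/250

63/250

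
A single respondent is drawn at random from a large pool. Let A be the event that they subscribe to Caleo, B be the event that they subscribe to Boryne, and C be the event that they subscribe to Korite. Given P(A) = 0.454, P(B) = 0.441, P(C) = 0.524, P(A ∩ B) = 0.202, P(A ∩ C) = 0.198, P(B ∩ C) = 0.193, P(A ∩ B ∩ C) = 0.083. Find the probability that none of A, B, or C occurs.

P(A ∪ B ∪ C) = 0.454 + 0.441 + 0.524 − 0.202 − 0.198 − 0.193 + 0.083 = 0.909
P(none) = 1 − 0.909 = 0.091

0.091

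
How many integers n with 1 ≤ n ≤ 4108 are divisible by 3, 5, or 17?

2046

By inclusion–exclusion:
⌊4108/3⌋ + ⌊4108/5⌋ + ⌊4108/17⌋ − ⌊4108/15⌋ − ⌊4108/51⌋ − ⌊4108/85⌋ + ⌊4108/255⌋ = 1369 + 821 + 241 − 273 − 80 − 48 + 16 = 2046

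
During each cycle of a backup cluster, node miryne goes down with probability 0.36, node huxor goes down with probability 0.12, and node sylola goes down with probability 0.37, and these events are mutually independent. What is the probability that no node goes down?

0.354816

Independence gives P(none) = ∏(1 − pᵢ).
P(none) = (1 − 0.36) × (1 − 0.12) × (1 − 0.37) = 0.64 × 0.88 × 0.63 = 0.354816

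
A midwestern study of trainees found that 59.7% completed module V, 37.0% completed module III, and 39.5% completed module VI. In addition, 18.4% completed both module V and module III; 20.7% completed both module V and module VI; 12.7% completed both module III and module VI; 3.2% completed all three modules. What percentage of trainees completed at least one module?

By inclusion-exclusion,
P(at least one) = 59.7 + 37.0 + 39.5 − 18.4 − 20.7 − 12.7 + 3.2 = 87.6%

87.6%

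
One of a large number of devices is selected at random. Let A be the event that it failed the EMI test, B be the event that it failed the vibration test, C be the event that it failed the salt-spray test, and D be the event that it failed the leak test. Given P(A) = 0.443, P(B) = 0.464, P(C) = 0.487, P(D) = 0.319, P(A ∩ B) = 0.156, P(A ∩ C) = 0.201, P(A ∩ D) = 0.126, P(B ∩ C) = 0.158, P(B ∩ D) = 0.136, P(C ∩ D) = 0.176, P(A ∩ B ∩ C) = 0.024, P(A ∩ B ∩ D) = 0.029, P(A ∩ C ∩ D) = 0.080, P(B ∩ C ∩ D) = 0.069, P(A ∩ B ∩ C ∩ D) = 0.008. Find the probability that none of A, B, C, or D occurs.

0.046

Using inclusion–exclusion:
P(A ∪ B ∪ C ∪ D) = 0.443 + 0.464 + 0.487 + 0.319 − 0.156 − 0.201 − 0.126 − 0.158 − 0.136 − 0.176 + 0.024 + 0.029 + 0.080 + 0.069 − 0.008 = 0.954
P(none) = 1 − 0.954 = 0.046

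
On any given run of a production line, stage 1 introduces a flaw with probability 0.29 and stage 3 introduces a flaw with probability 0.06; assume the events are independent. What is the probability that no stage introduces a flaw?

P(none) = (1 − 0.29) × (1 − 0.06) = 0.71 × 0.94 = 0.6674

0.6674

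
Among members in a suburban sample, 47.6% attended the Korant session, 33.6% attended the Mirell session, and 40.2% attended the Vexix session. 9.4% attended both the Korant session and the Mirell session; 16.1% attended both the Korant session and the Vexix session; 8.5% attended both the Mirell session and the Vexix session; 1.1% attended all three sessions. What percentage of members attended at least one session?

P(at least one) = 47.6 + 33.6 + 40.2 − 9.4 − 16.1 − 8.5 + 1.1 = 88.5%

88.5%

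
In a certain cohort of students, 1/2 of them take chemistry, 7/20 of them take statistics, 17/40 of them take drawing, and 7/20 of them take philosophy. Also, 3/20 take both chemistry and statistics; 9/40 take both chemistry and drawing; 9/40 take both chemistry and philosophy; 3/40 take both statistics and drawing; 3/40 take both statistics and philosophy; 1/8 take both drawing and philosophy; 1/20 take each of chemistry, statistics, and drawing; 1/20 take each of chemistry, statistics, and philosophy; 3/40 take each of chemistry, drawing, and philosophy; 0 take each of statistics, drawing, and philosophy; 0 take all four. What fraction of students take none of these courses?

By inclusion–exclusion:
P(union) = 1/2 + 7/20 + 17/40 + 7/20 − 3/20 − 9/40 − 9/40 − 3/40 − 3/40 − 1/8 + 1/20 + 1/20 + 3/40 + 0 − 0 = 37/40
P(none) = 1 − 37/40 = 3/40

3/40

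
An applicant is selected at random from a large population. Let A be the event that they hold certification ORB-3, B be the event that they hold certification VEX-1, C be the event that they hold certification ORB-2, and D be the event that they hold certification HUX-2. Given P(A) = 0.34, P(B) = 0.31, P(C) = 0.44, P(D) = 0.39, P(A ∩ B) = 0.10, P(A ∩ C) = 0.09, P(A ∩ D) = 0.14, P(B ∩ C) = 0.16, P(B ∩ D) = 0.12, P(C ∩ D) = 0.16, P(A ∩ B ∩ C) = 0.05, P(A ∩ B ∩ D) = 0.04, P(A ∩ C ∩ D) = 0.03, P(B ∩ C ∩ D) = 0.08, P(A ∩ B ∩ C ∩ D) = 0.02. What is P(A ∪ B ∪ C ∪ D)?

By inclusion-exclusion,
P(A ∪ B ∪ C ∪ D) = 0.34 + 0.31 + 0.44 + 0.39 − 0.10 − 0.09 − 0.14 − 0.16 − 0.12 − 0.16 + 0.05 + 0.04 + 0.03 + 0.08 − 0.02 = 0.89

0.89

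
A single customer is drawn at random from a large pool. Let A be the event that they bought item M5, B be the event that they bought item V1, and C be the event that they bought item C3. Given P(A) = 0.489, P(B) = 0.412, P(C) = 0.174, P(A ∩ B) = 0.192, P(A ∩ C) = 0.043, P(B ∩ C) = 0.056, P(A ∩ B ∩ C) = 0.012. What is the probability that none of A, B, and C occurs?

0.204

P(A ∪ B ∪ C) = 0.489 + 0.412 + 0.174 − 0.192 − 0.043 − 0.056 + 0.012 = 0.796
P(none) = 1 − 0.796 = 0.204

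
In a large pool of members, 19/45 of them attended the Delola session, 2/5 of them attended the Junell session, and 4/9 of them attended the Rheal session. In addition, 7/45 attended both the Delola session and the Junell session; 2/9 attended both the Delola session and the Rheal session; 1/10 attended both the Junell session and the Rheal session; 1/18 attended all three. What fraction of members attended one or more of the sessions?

Using inclusion–exclusion:
P(at least one) = 19/45 + 2/5 + 4/9 − 7/45 − 2/9 − 1/10 + 1/18 = 38/45

38/45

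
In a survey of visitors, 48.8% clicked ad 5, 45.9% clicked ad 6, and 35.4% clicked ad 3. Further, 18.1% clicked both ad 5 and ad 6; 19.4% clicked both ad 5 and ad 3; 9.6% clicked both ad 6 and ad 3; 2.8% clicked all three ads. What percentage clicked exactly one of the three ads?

Using the inclusion–exclusion count for exactly one event:
P(exactly one) = 48.8 + 45.9 + 35.4 − 2·18.1 − 2·19.4 − 2·9.6 + 3·2.8 = 44.3%

44.3%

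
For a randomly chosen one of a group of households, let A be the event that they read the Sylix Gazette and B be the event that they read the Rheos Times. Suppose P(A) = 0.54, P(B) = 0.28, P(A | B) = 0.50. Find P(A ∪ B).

0.68

P(A ∩ B) = P(B)·P(A|B) = 0.28 × 0.50 = 0.14
By inclusion–exclusion:
P(A ∪ B) = 0.54 + 0.28 − 0.14 = 0.68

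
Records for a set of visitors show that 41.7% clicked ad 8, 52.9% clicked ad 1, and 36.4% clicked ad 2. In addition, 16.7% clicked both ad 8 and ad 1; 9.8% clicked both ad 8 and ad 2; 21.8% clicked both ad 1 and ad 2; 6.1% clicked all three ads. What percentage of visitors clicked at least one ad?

Using inclusion–exclusion:
P(≥1) = 41.7 + 52.9 + 36.4 − 16.7 − 9.8 − 21.8 + 6.1 = 88.8%

88.8%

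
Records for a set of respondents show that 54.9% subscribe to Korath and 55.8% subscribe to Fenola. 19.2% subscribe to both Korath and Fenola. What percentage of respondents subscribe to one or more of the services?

91.5%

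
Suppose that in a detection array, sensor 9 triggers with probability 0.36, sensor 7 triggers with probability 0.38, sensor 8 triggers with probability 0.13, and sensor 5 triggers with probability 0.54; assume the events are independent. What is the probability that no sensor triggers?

0.15879936

Since the events are independent, P(none) is the product of the individual non-occurrence probabilities.
P(none) = (1 − 0.36) × (1 − 0.38) × (1 − 0.13) × (1 − 0.54) = 0.64 × 0.62 × 0.87 × 0.46 = 0.15879936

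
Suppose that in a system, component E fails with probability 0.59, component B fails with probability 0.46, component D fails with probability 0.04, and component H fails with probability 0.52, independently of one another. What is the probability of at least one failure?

P(none) = (1 − 0.59) × (1 − 0.46) × (1 − 0.04) × (1 − 0.52) = 0.41 × 0.54 × 0.96 × 0.48 = 0.10202112
P(at least one) = 1 − 0.10202112 = 0.89797888

0.89797888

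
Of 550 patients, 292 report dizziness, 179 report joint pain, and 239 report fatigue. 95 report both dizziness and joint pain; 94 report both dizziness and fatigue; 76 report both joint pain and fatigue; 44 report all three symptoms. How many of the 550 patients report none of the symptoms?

N(≥1) = 292 + 179 + 239 − 95 − 94 − 76 + 44 = 489
None: 550 − 489 = 61

61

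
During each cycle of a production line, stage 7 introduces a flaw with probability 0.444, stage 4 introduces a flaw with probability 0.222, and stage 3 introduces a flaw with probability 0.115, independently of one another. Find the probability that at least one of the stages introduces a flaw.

0.61717732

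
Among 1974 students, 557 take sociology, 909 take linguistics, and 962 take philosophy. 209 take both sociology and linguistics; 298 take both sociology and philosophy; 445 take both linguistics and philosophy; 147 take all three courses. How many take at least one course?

1623

Inclusion–exclusion gives
|union| = 557 + 909 + 962 − 209 − 298 − 445 + 147 = 1623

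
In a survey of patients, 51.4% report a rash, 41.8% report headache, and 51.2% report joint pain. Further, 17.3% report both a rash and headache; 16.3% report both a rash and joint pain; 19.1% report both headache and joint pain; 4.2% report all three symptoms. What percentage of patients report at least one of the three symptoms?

By inclusion–exclusion:
P(≥1) = 51.4 + 41.8 + 51.2 − 17.3 − 16.3 − 19.1 + 4.2 = 95.9%

95.9%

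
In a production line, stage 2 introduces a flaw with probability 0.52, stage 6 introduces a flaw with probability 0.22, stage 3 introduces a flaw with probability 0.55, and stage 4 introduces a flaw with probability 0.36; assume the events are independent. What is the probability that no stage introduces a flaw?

Independence gives P(none) = ∏(1 − pᵢ).
P(none) = (1 − 0.52) × (1 − 0.22) × (1 − 0.55) × (1 − 0.36) = 0.48 × 0.78 × 0.45 × 0.64 = 0.1078272

0.1078272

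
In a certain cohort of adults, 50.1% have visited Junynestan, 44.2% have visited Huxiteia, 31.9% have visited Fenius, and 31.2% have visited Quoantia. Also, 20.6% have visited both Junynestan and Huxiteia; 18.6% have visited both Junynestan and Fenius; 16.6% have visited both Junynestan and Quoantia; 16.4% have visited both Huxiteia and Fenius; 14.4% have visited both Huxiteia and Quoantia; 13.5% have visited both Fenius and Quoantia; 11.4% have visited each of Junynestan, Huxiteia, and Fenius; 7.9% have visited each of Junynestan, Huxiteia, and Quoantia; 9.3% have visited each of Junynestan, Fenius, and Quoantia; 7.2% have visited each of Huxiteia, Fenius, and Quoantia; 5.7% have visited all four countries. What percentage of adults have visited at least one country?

87.4%

P(at least one) = 50.1 + 44.2 + 31.9 + 31.2 − 20.6 − 18.6 − 16.6 − 16.4 − 14.4 − 13.5 + 11.4 + 7.9 + 9.3 + 7.2 − 5.7 = 87.4%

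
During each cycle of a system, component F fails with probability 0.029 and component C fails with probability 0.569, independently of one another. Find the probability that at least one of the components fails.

P(none) = (1 − 0.029) × (1 − 0.569) = 0.971 × 0.431 = 0.418501
P(at least one) = 1 − 0.418501 = 0.581499

0.581499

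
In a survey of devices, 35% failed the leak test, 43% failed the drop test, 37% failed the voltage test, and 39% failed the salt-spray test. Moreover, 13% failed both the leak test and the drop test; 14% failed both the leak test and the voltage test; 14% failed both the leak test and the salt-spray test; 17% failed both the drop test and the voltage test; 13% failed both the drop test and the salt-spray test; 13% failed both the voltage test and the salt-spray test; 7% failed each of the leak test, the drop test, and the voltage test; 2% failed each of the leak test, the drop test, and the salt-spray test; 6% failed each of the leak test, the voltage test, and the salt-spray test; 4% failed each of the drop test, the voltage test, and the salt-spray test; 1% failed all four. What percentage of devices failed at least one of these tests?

Inclusion–exclusion gives
P(at least one) = 35 + 43 + 37 + 39 − 13 − 14 − 14 − 17 − 13 − 13 + 7 + 2 + 6 + 4 − 1 = 88%

88%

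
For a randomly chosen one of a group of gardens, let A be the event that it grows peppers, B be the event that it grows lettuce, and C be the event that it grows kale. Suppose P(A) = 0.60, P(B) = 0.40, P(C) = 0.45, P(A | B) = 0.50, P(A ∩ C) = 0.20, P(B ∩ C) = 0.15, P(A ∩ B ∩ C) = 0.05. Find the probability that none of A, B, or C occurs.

0.05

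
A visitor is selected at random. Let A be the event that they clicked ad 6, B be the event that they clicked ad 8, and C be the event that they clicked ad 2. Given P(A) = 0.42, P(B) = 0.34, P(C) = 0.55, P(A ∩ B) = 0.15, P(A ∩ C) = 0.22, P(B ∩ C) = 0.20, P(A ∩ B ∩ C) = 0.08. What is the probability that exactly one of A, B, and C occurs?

0.41

P(exactly one) = 0.42 + 0.34 + 0.55 − 2·0.15 − 2·0.22 − 2·0.20 + 3·0.08 = 0.41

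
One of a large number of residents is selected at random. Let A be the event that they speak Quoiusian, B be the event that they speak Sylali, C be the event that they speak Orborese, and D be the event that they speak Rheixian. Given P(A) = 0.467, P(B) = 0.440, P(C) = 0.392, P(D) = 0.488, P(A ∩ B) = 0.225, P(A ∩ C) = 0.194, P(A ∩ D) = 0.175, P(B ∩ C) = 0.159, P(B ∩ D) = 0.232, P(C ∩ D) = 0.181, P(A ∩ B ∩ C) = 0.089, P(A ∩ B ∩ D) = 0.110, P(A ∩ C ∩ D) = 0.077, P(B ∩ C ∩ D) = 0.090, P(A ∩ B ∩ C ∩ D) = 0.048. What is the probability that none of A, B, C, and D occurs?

By inclusion-exclusion,
P(A ∪ B ∪ C ∪ D) = 0.467 + 0.440 + 0.392 + 0.488 − 0.225 − 0.194 − 0.175 − 0.159 − 0.232 − 0.181 + 0.089 + 0.110 + 0.077 + 0.090 − 0.048 = 0.939
P(none) = 1 − 0.939 = 0.061

0.061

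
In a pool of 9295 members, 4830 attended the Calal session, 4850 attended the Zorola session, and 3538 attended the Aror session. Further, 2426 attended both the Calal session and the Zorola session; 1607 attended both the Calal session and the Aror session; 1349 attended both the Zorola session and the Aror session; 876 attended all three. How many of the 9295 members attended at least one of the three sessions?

|at least one| = 4830 + 4850 + 3538 − 2426 − 1607 − 1349 + 876 = 8712

8712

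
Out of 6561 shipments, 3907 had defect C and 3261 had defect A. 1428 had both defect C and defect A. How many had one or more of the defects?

5740

By inclusion–exclusion:
|union| = 3907 + 3261 − 1428 = 5740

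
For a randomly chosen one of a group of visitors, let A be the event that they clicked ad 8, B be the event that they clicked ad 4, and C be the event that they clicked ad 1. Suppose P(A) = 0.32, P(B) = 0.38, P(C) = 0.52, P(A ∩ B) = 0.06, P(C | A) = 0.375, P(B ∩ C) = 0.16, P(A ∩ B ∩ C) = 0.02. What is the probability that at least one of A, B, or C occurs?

0.90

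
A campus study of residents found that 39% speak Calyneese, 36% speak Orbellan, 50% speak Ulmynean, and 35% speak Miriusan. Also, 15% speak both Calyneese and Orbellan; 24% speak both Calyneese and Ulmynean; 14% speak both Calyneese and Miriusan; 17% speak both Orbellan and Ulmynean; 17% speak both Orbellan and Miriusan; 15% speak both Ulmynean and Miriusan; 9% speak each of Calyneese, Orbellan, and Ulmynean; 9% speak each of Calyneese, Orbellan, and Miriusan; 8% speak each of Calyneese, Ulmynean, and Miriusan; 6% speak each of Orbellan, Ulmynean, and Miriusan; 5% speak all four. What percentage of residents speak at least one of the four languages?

By inclusion–exclusion:
P(≥1) = 39 + 36 + 50 + 35 − 15 − 24 − 14 − 17 − 17 − 15 + 9 + 9 + 8 + 6 − 5 = 85%

85%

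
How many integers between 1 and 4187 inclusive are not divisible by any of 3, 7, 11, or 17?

2048

⌊4187/3⌋ + ⌊4187/7⌋ + ⌊4187/11⌋ + ⌊4187/17⌋ − ⌊4187/21⌋ − ⌊4187/33⌋ − ⌊4187/51⌋ − ⌊4187/77⌋ − ⌊4187/119⌋ − ⌊4187/187⌋ + ⌊4187/231⌋ + ⌊4187/357⌋ + ⌊4187/561⌋ + ⌊4187/1309⌋ − ⌊4187/3927⌋ = 1395 + 598 + 380 + 246 − 199 − 126 − 82 − 54 − 35 − 22 + 18 + 11 + 7 + 3 − 1 = 2139
4187 − 2139 = 2048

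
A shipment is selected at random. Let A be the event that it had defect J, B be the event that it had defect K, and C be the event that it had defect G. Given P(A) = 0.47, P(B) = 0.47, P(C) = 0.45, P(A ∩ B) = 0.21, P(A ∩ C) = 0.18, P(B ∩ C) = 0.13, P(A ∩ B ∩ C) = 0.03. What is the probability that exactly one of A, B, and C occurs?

0.44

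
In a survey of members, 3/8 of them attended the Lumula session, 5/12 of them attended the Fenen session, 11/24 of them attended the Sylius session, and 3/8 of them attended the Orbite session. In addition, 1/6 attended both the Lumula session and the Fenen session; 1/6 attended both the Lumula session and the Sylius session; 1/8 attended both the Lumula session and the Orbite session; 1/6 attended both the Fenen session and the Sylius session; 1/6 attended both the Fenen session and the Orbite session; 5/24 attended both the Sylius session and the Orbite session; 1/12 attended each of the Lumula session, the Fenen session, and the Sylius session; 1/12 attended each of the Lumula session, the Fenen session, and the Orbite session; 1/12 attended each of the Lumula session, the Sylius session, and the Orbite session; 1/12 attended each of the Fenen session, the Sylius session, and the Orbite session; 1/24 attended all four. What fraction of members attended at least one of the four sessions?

11/12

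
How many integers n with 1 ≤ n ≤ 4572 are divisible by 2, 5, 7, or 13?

3126

By inclusion-exclusion,
floor(4572/2) + floor(4572/5) + floor(4572/7) + floor(4572/13) − floor(4572/10) − floor(4572/14) − floor(4572/26) − floor(4572/35) − floor(4572/65) − floor(4572/91) + floor(4572/70) + floor(4572/130) + floor(4572/182) + floor(4572/455) − floor(4572/910) = 2286 + 914 + 653 + 351 − 457 − 326 − 175 − 130 − 70 − 50 + 65 + 35 + 25 + 10 − 5 = 3126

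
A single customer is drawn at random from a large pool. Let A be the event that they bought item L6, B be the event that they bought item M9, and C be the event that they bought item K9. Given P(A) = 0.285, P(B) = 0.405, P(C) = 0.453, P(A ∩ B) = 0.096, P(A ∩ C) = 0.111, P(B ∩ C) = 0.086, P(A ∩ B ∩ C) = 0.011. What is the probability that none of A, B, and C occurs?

0.139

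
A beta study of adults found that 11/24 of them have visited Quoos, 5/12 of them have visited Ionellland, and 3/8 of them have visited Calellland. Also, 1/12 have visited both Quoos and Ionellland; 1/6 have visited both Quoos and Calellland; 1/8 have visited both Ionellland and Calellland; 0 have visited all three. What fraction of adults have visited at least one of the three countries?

7/8

P(union) = 11/24 + 5/12 + 3/8 − 1/12 − 1/6 − 1/8 + 0 = 7/8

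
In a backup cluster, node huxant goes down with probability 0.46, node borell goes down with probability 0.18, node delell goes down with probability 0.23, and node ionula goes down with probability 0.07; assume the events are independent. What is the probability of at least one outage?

Independence gives P(none) = ∏(1 − pᵢ).
P(none) = (1 − 0.46) × (1 − 0.18) × (1 − 0.23) × (1 − 0.07) = 0.54 × 0.82 × 0.77 × 0.93 = 0.31708908
P(at least one) = 1 − 0.31708908 = 0.68291092

0.68291092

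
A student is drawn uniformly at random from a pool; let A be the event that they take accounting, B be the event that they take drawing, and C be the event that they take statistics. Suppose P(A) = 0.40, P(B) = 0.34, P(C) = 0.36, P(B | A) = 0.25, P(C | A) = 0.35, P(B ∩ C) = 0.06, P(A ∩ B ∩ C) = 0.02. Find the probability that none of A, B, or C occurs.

P(A ∩ B) = P(A)·P(B|A) = 0.40 × 0.25 = 0.10
P(A ∩ C) = P(A)·P(C|A) = 0.40 × 0.35 = 0.14
By inclusion-exclusion,
P(A ∪ B ∪ C) = 0.40 + 0.34 + 0.36 − 0.10 − 0.14 − 0.06 + 0.02 = 0.82
P(none) = 1 − 0.82 = 0.18

0.18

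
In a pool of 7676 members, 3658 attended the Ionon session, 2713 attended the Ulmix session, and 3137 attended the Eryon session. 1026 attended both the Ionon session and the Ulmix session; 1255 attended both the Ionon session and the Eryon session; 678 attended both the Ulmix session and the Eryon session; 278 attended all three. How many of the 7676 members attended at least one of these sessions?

|at least one| = 3658 + 2713 + 3137 − 1026 − 1255 − 678 + 278 = 6827

6827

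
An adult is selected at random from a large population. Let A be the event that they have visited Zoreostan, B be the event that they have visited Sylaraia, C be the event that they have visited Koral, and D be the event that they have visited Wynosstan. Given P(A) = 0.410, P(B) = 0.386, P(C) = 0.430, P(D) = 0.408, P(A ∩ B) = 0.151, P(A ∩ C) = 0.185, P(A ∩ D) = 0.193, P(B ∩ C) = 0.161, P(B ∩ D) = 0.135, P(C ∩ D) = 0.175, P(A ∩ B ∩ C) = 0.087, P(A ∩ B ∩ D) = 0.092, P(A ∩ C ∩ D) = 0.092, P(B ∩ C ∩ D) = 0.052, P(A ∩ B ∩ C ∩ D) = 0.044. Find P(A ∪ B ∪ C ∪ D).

0.913

P(A ∪ B ∪ C ∪ D) = 0.410 + 0.386 + 0.430 + 0.408 − 0.151 − 0.185 − 0.193 − 0.161 − 0.135 − 0.175 + 0.087 + 0.092 + 0.092 + 0.052 − 0.044 = 0.913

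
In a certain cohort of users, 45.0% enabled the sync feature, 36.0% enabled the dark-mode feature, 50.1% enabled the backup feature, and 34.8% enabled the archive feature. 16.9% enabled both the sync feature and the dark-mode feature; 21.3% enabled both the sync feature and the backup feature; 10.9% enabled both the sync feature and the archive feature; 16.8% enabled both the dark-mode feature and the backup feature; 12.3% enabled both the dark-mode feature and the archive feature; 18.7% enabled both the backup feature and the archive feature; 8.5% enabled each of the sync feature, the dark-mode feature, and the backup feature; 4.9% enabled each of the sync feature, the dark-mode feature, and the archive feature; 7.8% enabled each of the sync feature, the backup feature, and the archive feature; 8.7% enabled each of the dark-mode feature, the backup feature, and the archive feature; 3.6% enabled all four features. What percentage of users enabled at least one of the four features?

95.3%

Inclusion–exclusion gives
P(at least one) = 45.0 + 36.0 + 50.1 + 34.8 − 16.9 − 21.3 − 10.9 − 16.8 − 12.3 − 18.7 + 8.5 + 4.9 + 7.8 + 8.7 − 3.6 = 95.3%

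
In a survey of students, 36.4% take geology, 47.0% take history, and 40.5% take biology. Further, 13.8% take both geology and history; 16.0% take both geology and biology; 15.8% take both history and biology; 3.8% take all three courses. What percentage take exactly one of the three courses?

44.1%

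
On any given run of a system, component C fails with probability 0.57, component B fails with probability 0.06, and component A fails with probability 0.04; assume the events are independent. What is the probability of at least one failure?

0.611968

P(none) = (1 − 0.57) × (1 − 0.06) × (1 − 0.04) = 0.43 × 0.94 × 0.96 = 0.388032
P(at least one) = 1 − 0.388032 = 0.611968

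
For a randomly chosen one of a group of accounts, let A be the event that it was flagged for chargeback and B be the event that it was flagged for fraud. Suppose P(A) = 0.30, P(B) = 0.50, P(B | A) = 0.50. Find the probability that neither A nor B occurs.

0.35

P(A ∩ B) = P(A)·P(B|A) = 0.30 × 0.50 = 0.15
Using inclusion–exclusion:
P(A ∪ B) = 0.30 + 0.50 − 0.15 = 0.65
P(none) = 1 − 0.65 = 0.35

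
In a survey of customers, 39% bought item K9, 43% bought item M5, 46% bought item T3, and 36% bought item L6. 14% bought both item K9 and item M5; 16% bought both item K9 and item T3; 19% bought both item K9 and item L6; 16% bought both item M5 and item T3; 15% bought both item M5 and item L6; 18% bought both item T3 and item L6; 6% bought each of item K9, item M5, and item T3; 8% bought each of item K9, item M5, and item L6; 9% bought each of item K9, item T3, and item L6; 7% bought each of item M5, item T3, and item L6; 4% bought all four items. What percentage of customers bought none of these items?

8%

Using inclusion–exclusion:
P(union) = 39 + 43 + 46 + 36 − 14 − 16 − 19 − 16 − 15 − 18 + 6 + 8 + 9 + 7 − 4 = 92%
P(none) = 100% − 92% = 8%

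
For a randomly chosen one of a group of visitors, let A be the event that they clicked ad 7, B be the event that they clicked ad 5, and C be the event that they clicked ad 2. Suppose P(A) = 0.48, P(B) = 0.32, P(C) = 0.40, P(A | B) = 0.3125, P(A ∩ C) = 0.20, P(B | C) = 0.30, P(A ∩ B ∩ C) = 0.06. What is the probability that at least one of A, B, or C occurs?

0.84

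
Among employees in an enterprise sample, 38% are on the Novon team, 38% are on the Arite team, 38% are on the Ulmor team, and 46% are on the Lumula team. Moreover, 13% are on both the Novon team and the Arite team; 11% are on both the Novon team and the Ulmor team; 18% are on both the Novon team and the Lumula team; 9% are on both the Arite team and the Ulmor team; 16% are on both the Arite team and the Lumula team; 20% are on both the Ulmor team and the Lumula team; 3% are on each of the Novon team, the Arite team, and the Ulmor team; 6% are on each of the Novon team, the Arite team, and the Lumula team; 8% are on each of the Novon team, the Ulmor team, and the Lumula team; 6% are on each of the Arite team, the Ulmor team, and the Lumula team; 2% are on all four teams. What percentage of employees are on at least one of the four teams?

94%

By inclusion–exclusion:
P(at least one) = 38 + 38 + 38 + 46 − 13 − 11 − 18 − 9 − 16 − 20 + 3 + 6 + 8 + 6 − 2 = 94%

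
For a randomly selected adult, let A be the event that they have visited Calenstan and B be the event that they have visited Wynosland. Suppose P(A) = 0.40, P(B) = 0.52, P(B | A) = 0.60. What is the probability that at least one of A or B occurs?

0.68

P(A ∩ B) = P(A)·P(B|A) = 0.40 × 0.60 = 0.24
Apply inclusion-exclusion:
P(A ∪ B) = 0.40 + 0.52 − 0.24 = 0.68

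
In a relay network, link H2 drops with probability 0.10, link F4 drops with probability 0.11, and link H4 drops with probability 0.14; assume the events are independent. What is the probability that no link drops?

Independence gives P(none) = ∏(1 − pᵢ).
P(none) = (1 − 0.10) × (1 − 0.11) × (1 − 0.14) = 0.90 × 0.89 × 0.86 = 0.68886

0.68886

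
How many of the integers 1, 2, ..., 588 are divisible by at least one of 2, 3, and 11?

410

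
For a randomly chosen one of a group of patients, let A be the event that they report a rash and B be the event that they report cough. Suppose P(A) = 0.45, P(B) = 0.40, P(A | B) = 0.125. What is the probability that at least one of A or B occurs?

0.80

P(A ∩ B) = P(B)·P(A|B) = 0.40 × 0.125 = 0.05
Apply inclusion-exclusion:
P(A ∪ B) = 0.45 + 0.40 − 0.05 = 0.80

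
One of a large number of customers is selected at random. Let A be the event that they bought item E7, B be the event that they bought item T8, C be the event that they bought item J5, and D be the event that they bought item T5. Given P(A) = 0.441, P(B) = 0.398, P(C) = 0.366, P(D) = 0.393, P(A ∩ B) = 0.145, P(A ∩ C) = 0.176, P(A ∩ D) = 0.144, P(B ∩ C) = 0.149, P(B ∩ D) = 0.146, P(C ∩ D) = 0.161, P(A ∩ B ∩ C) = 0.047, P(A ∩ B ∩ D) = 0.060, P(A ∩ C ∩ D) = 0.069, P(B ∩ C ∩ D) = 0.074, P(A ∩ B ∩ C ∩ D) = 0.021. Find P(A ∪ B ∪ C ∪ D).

P(A ∪ B ∪ C ∪ D) = 0.441 + 0.398 + 0.366 + 0.393 − 0.145 − 0.176 − 0.144 − 0.149 − 0.146 − 0.161 + 0.047 + 0.060 + 0.069 + 0.074 − 0.021 = 0.906

0.906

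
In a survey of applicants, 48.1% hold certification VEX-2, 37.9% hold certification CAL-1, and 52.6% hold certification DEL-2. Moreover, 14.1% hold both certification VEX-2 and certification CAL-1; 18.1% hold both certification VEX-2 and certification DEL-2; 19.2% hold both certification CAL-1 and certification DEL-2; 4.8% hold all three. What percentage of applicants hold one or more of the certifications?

Using inclusion–exclusion:
P(union) = 48.1 + 37.9 + 52.6 − 14.1 − 18.1 − 19.2 + 4.8 = 92.0%

92.0%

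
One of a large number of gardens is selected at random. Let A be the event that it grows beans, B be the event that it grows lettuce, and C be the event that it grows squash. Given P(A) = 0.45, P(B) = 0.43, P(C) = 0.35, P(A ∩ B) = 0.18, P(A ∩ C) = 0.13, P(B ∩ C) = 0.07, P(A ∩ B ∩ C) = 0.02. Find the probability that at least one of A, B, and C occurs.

P(A ∪ B ∪ C) = 0.45 + 0.43 + 0.35 − 0.18 − 0.13 − 0.07 + 0.02 = 0.87

0.87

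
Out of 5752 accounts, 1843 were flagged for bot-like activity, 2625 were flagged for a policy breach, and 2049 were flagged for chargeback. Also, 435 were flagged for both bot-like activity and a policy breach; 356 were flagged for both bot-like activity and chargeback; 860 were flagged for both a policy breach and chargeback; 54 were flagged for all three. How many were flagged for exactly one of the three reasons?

3377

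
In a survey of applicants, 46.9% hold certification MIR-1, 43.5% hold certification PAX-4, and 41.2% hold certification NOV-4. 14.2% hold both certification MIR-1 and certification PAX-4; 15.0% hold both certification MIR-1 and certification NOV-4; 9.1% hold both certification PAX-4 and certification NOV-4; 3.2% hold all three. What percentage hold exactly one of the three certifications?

By inclusion–exclusion (exactly-one form):
P(exactly one) = 46.9 + 43.5 + 41.2 − 2·14.2 − 2·15.0 − 2·9.1 + 3·3.2 = 64.6%

64.6%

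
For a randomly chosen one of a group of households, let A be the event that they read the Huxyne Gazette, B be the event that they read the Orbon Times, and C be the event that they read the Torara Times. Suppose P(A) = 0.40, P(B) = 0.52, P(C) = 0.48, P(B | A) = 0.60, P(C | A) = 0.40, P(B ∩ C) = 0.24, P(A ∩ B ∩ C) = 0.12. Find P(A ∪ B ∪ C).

P(A ∩ B) = P(A)·P(B|A) = 0.40 × 0.60 = 0.24
P(A ∩ C) = P(A)·P(C|A) = 0.40 × 0.40 = 0.16
Inclusion–exclusion gives
P(A ∪ B ∪ C) = 0.40 + 0.52 + 0.48 − 0.24 − 0.16 − 0.24 + 0.12 = 0.88

0.88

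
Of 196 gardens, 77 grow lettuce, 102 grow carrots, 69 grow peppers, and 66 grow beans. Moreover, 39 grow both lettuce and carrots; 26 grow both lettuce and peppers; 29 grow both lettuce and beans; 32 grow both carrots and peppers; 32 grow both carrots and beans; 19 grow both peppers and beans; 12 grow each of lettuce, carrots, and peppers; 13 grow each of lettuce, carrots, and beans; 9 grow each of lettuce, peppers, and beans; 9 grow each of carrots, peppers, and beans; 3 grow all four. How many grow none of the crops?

By inclusion–exclusion:
|union| = 77 + 102 + 69 + 66 − 39 − 26 − 29 − 32 − 32 − 19 + 12 + 13 + 9 + 9 − 3 = 177
None: 196 − 177 = 19

19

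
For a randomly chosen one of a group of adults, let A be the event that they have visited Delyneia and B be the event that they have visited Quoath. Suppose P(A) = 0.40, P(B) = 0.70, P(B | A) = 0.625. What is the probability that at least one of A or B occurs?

0.85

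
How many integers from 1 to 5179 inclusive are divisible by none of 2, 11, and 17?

2217

By inclusion–exclusion:
floor(5179/2) + floor(5179/11) + floor(5179/17) − floor(5179/22) − floor(5179/34) − floor(5179/187) + floor(5179/374) = 2589 + 470 + 304 − 235 − 152 − 27 + 13 = 2962
5179 − 2962 = 2217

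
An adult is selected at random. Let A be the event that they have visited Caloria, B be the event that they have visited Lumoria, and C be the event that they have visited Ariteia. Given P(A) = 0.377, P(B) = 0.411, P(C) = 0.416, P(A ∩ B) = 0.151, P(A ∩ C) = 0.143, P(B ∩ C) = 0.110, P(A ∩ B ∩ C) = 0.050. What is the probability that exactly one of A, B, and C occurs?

P(exactly one) = 0.377 + 0.411 + 0.416 − 2·0.151 − 2·0.143 − 2·0.110 + 3·0.050 = 0.546

0.546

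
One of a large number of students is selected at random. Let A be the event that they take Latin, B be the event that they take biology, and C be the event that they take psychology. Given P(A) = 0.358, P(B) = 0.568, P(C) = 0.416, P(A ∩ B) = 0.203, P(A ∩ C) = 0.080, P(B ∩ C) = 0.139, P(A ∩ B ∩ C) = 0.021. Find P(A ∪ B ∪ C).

0.941

Using inclusion–exclusion:
P(A ∪ B ∪ C) = 0.358 + 0.568 + 0.416 − 0.203 − 0.080 − 0.139 + 0.021 = 0.941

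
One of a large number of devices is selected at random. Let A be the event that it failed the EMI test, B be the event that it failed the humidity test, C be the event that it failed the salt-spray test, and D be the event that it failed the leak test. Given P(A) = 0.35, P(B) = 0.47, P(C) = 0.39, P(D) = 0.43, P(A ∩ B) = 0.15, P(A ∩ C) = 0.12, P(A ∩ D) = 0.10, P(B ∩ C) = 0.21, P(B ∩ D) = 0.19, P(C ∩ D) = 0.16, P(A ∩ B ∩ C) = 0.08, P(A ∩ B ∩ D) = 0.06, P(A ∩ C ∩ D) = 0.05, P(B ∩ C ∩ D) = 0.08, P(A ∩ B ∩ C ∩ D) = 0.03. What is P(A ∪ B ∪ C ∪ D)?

0.95

Using inclusion–exclusion:
P(A ∪ B ∪ C ∪ D) = 0.35 + 0.47 + 0.39 + 0.43 − 0.15 − 0.12 − 0.10 − 0.21 − 0.19 − 0.16 + 0.08 + 0.06 + 0.05 + 0.08 − 0.03 = 0.95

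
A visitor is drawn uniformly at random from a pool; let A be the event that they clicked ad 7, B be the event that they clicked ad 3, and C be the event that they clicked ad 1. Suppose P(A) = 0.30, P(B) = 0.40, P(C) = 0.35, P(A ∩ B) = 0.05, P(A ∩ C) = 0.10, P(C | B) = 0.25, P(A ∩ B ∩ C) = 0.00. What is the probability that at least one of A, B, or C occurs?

P(B ∩ C) = P(B)·P(C|B) = 0.40 × 0.25 = 0.10
Inclusion–exclusion gives
P(A ∪ B ∪ C) = 0.30 + 0.40 + 0.35 − 0.05 − 0.10 − 0.10 + 0.00 = 0.80

0.80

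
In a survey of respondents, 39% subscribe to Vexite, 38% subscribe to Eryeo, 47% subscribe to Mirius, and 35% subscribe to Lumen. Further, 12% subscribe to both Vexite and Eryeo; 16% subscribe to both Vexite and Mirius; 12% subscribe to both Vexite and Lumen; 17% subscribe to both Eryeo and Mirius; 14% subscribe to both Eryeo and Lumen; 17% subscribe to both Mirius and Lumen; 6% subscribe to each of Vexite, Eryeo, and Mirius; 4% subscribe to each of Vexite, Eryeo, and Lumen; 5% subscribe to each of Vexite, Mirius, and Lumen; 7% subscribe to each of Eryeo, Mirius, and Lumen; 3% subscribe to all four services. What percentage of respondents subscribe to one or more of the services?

By inclusion-exclusion,
P(at least one) = 39 + 38 + 47 + 35 − 12 − 16 − 12 − 17 − 14 − 17 + 6 + 4 + 5 + 7 − 3 = 90%

90%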